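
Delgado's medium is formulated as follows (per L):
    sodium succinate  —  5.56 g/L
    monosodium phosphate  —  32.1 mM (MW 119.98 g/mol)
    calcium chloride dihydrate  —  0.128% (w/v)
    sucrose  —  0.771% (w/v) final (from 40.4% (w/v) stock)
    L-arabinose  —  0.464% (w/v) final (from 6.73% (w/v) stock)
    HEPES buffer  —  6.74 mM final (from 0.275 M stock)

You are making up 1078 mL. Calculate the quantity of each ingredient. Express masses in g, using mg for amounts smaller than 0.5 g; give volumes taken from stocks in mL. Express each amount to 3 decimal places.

Target volume = 1078 mL = 1.078 L.
sodium succinate: 5.56 g/L × 1.078 L = 5.994 g
monosodium phosphate: 32.1 mmol/L × 119.98 g/mol × 1.078 L ÷ 1000 = 4.152 g
calcium chloride dihydrate: 0.128 g per 100 mL × 1078 mL ÷ 100 = 1.380 g
sucrose: dilute stock: 0.771% ÷ 40.4% × 1078 mL = 20.573 mL
L-arabinose: dilute stock: 0.464% ÷ 6.73% × 1078 mL = 74.323 mL
HEPES buffer: dilute stock: 6.74 mM × 1078 mL ÷ 275 mM = 26.421 mL

sodium succinate 5.994 g; monosodium phosphate 4.152 g; calcium chloride dihydrate 1.380 g; sucrose 20.573 mL; L-arabinose 74.323 mL; HEPES buffer 26.421 mL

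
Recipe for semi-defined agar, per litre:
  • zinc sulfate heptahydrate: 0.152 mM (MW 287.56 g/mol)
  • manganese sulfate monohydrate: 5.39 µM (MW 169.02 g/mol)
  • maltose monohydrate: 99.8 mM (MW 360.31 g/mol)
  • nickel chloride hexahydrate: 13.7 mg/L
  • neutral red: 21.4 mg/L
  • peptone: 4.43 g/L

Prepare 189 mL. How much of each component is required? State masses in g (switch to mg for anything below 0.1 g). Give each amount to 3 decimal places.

zinc sulfate heptahydrate 8.261 mg; manganese sulfate monohydrate 0.172 mg; maltose monohydrate 6.796 g; nickel chloride hexahydrate 2.589 mg; neutral red 4.045 mg; peptone 0.837 g

Target volume = 189 mL = 0.189 L.
zinc sulfate heptahydrate: 0.152 mmol/L × 287.56 mg/mmol × 0.189 L = 8.261 mg
manganese sulfate monohydrate: 5.39 µmol/L × 169.02 g/mol × 0.189 L ÷ 1000 = 0.172 mg
maltose monohydrate: 99.8 mmol/L × 360.31 g/mol × 0.189 L ÷ 1000 = 6.796 g
nickel chloride hexahydrate: 13.7 mg/L × 0.189 L = 2.589 mg
neutral red: 21.4 mg/L × 0.189 L = 4.045 mg
peptone: 4.43 g/L × 0.189 L = 0.837 g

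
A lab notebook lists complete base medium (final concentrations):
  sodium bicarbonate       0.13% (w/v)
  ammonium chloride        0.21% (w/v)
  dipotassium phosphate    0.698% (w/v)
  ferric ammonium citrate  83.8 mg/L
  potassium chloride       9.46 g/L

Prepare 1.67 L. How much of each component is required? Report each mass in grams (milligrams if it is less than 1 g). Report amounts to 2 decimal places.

Scale factor relative to 1 L: 1.67.
sodium bicarbonate: 0.13 g per 100 mL × 1670 mL ÷ 100 = 2.17 g
ammonium chloride: 0.21% w/v = 2.1 g/L → 2.1 × 1.67 L = 3.51 g
dipotassium phosphate: 0.698 g per 100 mL × 1670 mL ÷ 100 = 11.66 g
ferric ammonium citrate: 83.8 mg/L × 1.67 L = 139.95 mg
potassium chloride: 9.46 g/L × 1.67 L = 15.80 g

sodium bicarbonate 2.17 g; ammonium chloride 3.51 g; dipotassium phosphate 11.66 g; ferric ammonium citrate 139.95 mg; potassium chloride 15.80 g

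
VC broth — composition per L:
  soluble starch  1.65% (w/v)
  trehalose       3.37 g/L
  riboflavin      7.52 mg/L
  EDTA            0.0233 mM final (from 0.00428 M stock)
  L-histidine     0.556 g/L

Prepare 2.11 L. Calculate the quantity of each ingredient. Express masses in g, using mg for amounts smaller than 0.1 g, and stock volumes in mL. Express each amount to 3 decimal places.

soluble starch 34.815 g; trehalose 7.111 g; riboflavin 15.867 mg; EDTA 11.487 mL; L-histidine 1.173 g

Scale factor relative to 1 L: 2.11.
soluble starch: 1.65% w/v = 16.5 g/L → 16.5 × 2.11 L = 34.815 g
trehalose: 3.37 g/L × 2.11 L = 7.111 g
riboflavin: 7.52 mg/L × 2.11 L = 15.867 mg
EDTA: V = C2·V2/C1 = 0.0233 mM × 2110 mL ÷ 4.28 mM = 11.487 mL
L-histidine: 0.556 g/L × 2.11 L = 1.173 g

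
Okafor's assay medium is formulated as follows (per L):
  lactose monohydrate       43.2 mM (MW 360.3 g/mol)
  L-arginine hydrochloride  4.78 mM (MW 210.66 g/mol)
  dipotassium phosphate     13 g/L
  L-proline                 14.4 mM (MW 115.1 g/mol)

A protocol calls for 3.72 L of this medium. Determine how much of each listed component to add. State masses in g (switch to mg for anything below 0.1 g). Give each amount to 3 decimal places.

lactose monohydrate 57.902 g; L-arginine hydrochloride 3.746 g; dipotassium phosphate 48.360 g; L-proline 6.166 g

Scale factor relative to 1 L: 3.72.
lactose monohydrate: 43.2 mmol/L × 360.3 g/mol × 3.72 L ÷ 1000 = 57.902 g
L-arginine hydrochloride: 4.78 mmol/L × 210.66 g/mol × 3.72 L ÷ 1000 = 3.746 g
dipotassium phosphate: 13 g/L × 3.72 L = 48.360 g
L-proline: 14.4 mmol/L × 115.1 g/mol × 3.72 L ÷ 1000 = 6.166 g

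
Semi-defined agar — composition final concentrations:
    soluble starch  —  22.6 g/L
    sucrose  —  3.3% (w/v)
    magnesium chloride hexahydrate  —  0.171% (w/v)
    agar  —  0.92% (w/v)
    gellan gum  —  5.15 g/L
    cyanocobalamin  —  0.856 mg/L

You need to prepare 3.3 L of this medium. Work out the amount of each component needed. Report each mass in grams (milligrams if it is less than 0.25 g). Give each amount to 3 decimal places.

soluble starch 74.580 g; sucrose 108.900 g; magnesium chloride hexahydrate 5.643 g; agar 30.360 g; gellan gum 16.995 g; cyanocobalamin 2.825 mg

Working volume: 3.3 L.
soluble starch: 22.6 g/L × 3.3 L = 74.580 g
sucrose: 3.3 g per 100 mL × 3300 mL ÷ 100 = 108.900 g
magnesium chloride hexahydrate: 0.171 g per 100 mL × 3300 mL ÷ 100 = 5.643 g
agar: 0.92 g per 100 mL × 3300 mL ÷ 100 = 30.360 g
gellan gum: 5.15 g/L × 3.3 L = 16.995 g
cyanocobalamin: 0.856 mg/L × 3.3 L = 2.825 mg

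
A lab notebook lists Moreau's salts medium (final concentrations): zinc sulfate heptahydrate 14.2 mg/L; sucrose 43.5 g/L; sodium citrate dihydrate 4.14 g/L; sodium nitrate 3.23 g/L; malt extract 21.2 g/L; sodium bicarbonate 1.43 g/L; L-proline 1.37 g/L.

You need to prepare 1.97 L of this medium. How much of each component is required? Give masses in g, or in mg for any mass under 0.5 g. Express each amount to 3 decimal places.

zinc sulfate heptahydrate 27.974 mg; sucrose 85.695 g; sodium citrate dihydrate 8.156 g; sodium nitrate 6.363 g; malt extract 41.764 g; sodium bicarbonate 2.817 g; L-proline 2.699 g

Working volume: 1.97 L.
zinc sulfate heptahydrate: 14.2 mg/L × 1.97 L = 27.974 mg
sucrose: 43.5 g/L × 1.97 L = 85.695 g
sodium citrate dihydrate: 4.14 g/L × 1.97 L = 8.156 g
sodium nitrate: 3.23 g/L × 1.97 L = 6.363 g
malt extract: 21.2 g/L × 1.97 L = 41.764 g
sodium bicarbonate: 1.43 g/L × 1.97 L = 2.817 g
L-proline: 1.37 g/L × 1.97 L = 2.699 g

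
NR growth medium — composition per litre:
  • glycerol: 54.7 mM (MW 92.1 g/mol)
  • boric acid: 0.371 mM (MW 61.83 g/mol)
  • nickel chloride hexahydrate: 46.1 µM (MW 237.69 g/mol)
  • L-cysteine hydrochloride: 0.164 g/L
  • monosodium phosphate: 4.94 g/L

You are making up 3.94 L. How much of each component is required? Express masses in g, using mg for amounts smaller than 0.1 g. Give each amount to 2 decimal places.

glycerol 19.85 g; boric acid 90.38 mg; nickel chloride hexahydrate 43.17 mg; L-cysteine hydrochloride 0.65 g; monosodium phosphate 19.46 g

Working volume: 3.94 L.
glycerol: 54.7 mmol/L × 92.1 g/mol × 3.94 L ÷ 1000 = 19.85 g
boric acid: 0.371 mmol/L × 61.83 mg/mmol × 3.94 L = 90.38 mg
nickel chloride hexahydrate: 46.1 µmol/L × 237.69 g/mol × 3.94 L ÷ 1000 = 43.17 mg
L-cysteine hydrochloride: 0.164 g/L × 3.94 L = 0.65 g
monosodium phosphate: 4.94 g/L × 3.94 L = 19.46 g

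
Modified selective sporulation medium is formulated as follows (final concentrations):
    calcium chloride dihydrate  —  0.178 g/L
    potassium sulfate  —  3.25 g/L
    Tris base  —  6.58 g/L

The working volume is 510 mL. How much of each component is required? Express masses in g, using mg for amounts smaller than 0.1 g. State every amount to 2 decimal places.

calcium chloride dihydrate 90.78 mg; potassium sulfate 1.66 g; Tris base 3.36 g

Scale factor relative to 1 L: 0.51.
calcium chloride dihydrate: 0.178 g/L × 0.51 L = 0.09078 g = 90.78 mg
potassium sulfate: 3.25 g/L × 0.51 L = 1.66 g
Tris base: 6.58 g/L × 0.51 L = 3.36 g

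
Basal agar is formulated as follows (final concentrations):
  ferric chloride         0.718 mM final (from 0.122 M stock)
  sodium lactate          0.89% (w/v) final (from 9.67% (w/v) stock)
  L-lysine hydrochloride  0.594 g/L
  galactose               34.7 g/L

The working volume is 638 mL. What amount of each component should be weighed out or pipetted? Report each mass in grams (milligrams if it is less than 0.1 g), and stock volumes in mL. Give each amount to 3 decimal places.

Working volume: 638 mL = 0.638 L.
ferric chloride: C1V1 = C2V2 → 0.718 mM × 638 mL ÷ 122 mM = 3.755 mL
sodium lactate: dilute stock: 0.89% ÷ 9.67% × 638 mL = 58.720 mL
L-lysine hydrochloride: 0.594 g/L × 0.638 L = 0.379 g
galactose: 34.7 g/L × 0.638 L = 22.139 g

ferric chloride 3.755 mL; sodium lactate 58.720 mL; L-lysine hydrochloride 0.379 g; galactose 22.139 g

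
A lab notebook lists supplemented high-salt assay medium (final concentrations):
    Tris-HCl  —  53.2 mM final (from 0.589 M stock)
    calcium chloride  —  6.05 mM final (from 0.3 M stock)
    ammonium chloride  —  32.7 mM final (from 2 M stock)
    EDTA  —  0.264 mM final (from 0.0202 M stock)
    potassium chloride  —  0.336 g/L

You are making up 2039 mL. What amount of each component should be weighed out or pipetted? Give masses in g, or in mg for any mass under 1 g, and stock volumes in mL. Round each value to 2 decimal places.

Scale factor relative to 1 L: 2.039.
Tris-HCl: V = C2·V2/C1 = 53.2 mM × 2039 mL ÷ 589 mM = 184.17 mL
calcium chloride: V = C2·V2/C1 = 6.05 mM × 2039 mL ÷ 300 mM = 41.12 mL
ammonium chloride: C1V1 = C2V2 → 32.7 mM × 2039 mL ÷ 2000 mM = 33.34 mL
EDTA: dilute stock: 0.264 mM × 2039 mL ÷ 20.2 mM = 26.65 mL
potassium chloride: 0.336 g/L × 2.039 L = 0.685104 g = 685.10 mg

Tris-HCl 184.17 mL; calcium chloride 41.12 mL; ammonium chloride 33.34 mL; EDTA 26.65 mL; potassium chloride 685.10 mg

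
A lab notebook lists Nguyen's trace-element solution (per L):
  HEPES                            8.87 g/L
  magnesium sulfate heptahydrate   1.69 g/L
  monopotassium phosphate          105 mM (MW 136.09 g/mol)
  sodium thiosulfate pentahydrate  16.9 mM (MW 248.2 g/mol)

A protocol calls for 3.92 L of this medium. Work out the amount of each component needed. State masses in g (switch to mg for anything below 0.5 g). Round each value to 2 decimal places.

HEPES 34.77 g; magnesium sulfate heptahydrate 6.62 g; monopotassium phosphate 56.01 g; sodium thiosulfate pentahydrate 16.44 g

Scale factor relative to 1 L: 3.92.
HEPES: 8.87 g/L × 3.92 L = 34.77 g
magnesium sulfate heptahydrate: 1.69 g/L × 3.92 L = 6.62 g
monopotassium phosphate: 105 mmol/L × 136.09 g/mol × 3.92 L ÷ 1000 = 56.01 g
sodium thiosulfate pentahydrate: 16.9 mmol/L × 248.2 g/mol × 3.92 L ÷ 1000 = 16.44 g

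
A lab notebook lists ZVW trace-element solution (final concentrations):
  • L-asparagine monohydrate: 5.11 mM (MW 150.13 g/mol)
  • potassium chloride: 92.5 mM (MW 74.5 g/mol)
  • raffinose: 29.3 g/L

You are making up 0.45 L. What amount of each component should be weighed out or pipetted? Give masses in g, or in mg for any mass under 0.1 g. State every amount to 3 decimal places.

Scale factor relative to 1 L: 0.45.
L-asparagine monohydrate: 5.11 mmol/L × 150.13 g/mol × 0.45 L ÷ 1000 = 0.345 g
potassium chloride: 92.5 mmol/L × 74.5 g/mol × 0.45 L ÷ 1000 = 3.101 g
raffinose: 29.3 g/L × 0.45 L = 13.185 g

L-asparagine monohydrate 0.345 g; potassium chloride 3.101 g; raffinose 13.185 g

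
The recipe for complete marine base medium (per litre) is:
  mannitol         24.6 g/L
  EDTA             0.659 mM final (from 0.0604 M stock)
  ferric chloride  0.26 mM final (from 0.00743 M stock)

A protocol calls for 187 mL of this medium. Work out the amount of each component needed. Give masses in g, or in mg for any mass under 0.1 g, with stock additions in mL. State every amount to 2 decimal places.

Target volume = 187 mL = 0.187 L.
mannitol: 24.6 g/L × 0.187 L = 4.60 g
EDTA: V = C2·V2/C1 = 0.659 mM × 187 mL ÷ 60.4 mM = 2.04 mL
ferric chloride: C1V1 = C2V2 → 0.26 mM × 187 mL ÷ 7.43 mM = 6.54 mL

mannitol 4.60 g; EDTA 2.04 mL; ferric chloride 6.54 mL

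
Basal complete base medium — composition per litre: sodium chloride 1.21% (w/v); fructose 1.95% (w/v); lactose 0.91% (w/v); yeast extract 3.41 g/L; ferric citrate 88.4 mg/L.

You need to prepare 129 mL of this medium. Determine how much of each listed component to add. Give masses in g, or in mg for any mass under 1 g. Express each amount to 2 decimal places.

Scale factor relative to 1 L: 0.129.
sodium chloride: 1.21% w/v = 12.1 g/L → 12.1 × 0.129 L = 1.56 g
fructose: 1.95 g per 100 mL × 129 mL ÷ 100 = 2.52 g
lactose: 0.91 g per 100 mL × 129 mL ÷ 100 = 1.17 g
yeast extract: 3.41 g/L × 0.129 L = 0.43989 g = 439.89 mg
ferric citrate: 88.4 mg/L × 0.129 L = 11.40 mg

sodium chloride 1.56 g; fructose 2.52 g; lactose 1.17 g; yeast extract 439.89 mg; ferric citrate 11.40 mg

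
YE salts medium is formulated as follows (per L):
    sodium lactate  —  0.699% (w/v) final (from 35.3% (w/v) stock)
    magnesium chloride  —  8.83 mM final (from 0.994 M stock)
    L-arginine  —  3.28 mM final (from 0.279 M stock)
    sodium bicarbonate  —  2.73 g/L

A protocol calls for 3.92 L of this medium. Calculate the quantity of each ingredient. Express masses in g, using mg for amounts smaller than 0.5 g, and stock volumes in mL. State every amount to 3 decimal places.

Scale factor relative to 1 L: 3.92.
sodium lactate: dilute stock: 0.699% ÷ 35.3% × 3920 mL = 77.623 mL
magnesium chloride: V = C2·V2/C1 = 8.83 mM × 3920 mL ÷ 994 mM = 34.823 mL
L-arginine: V = C2·V2/C1 = 3.28 mM × 3920 mL ÷ 279 mM = 46.085 mL
sodium bicarbonate: 2.73 g/L × 3.92 L = 10.702 g

sodium lactate 77.623 mL; magnesium chloride 34.823 mL; L-arginine 46.085 mL; sodium bicarbonate 10.702 g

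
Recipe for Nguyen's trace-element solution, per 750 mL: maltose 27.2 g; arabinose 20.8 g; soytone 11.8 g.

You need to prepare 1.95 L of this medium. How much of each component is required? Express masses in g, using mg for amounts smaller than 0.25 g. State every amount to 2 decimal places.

Scale factor = 1950 mL / 750 mL = 2.6.
maltose: 27.2 g × (1950 mL / 750 mL) = 70.72 g
arabinose: 20.8 g × (1950 mL / 750 mL) = 54.08 g
soytone: 11.8 g × (1950 mL / 750 mL) = 30.68 g

maltose 70.72 g; arabinose 54.08 g; soytone 30.68 g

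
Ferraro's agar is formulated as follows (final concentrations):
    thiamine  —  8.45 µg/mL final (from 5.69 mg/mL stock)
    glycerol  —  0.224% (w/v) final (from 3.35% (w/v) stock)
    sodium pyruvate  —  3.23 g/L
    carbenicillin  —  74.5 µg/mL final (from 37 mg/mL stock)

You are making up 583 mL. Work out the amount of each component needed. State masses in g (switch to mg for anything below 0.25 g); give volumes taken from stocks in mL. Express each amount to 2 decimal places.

thiamine 0.87 mL; glycerol 38.98 mL; sodium pyruvate 1.88 g; carbenicillin 1.17 mL

Working volume: 583 mL = 0.583 L.
thiamine: V = C2·V2/C1 = 8.45 µg/mL × 583 mL ÷ 5690 µg/mL = 0.87 mL
glycerol: dilute stock: 0.224% ÷ 3.35% × 583 mL = 38.98 mL
sodium pyruvate: 3.23 g/L × 0.583 L = 1.88 g
carbenicillin: V = C2·V2/C1 = 74.5 µg/mL × 583 mL ÷ 37000 µg/mL = 1.17 mL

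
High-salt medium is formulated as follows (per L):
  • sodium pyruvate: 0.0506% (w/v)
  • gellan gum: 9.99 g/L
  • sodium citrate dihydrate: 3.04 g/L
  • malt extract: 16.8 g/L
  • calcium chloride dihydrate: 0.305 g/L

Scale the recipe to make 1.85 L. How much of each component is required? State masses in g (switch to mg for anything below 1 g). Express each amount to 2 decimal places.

sodium pyruvate 936.10 mg; gellan gum 18.48 g; sodium citrate dihydrate 5.62 g; malt extract 31.08 g; calcium chloride dihydrate 564.25 mg

Scale factor relative to 1 L: 1.85.
sodium pyruvate: 0.0506 g per 100 mL × 1850 mL ÷ 100 = 0.9361 g = 936.10 mg
gellan gum: 9.99 g/L × 1.85 L = 18.48 g
sodium citrate dihydrate: 3.04 g/L × 1.85 L = 5.62 g
malt extract: 16.8 g/L × 1.85 L = 31.08 g
calcium chloride dihydrate: 0.305 g/L × 1.85 L = 0.56425 g = 564.25 mg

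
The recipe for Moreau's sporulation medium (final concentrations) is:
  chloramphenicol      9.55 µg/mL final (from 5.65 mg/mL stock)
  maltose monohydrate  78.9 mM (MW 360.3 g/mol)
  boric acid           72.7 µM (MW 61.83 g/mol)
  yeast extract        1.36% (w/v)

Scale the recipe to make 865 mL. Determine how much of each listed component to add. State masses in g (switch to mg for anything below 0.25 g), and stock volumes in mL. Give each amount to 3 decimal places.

Target volume = 865 mL = 0.865 L.
chloramphenicol: C1V1 = C2V2 → 9.55 µg/mL × 865 mL ÷ 5650 µg/mL = 1.462 mL
maltose monohydrate: 78.9 mmol/L × 360.3 g/mol × 0.865 L ÷ 1000 = 24.590 g
boric acid: 72.7 µmol/L × 61.83 g/mol × 0.865 L ÷ 1000 = 3.888 mg
yeast extract: 1.36 g per 100 mL × 865 mL ÷ 100 = 11.764 g

chloramphenicol 1.462 mL; maltose monohydrate 24.590 g; boric acid 3.888 mg; yeast extract 11.764 g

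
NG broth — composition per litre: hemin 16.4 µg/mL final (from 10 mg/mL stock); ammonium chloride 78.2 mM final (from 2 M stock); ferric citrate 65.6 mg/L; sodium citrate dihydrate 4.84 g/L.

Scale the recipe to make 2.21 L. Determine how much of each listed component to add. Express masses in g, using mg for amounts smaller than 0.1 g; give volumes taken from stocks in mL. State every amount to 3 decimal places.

Scale factor relative to 1 L: 2.21.
hemin: C1V1 = C2V2 → 16.4 µg/mL × 2210 mL ÷ 10000 µg/mL = 3.624 mL
ammonium chloride: V = C2·V2/C1 = 78.2 mM × 2210 mL ÷ 2000 mM = 86.411 mL
ferric citrate: 65.6 mg/L × 2.21 L = 144.976 mg = 0.145 g
sodium citrate dihydrate: 4.84 g/L × 2.21 L = 10.696 g

hemin 3.624 mL; ammonium chloride 86.411 mL; ferric citrate 0.145 g; sodium citrate dihydrate 10.696 g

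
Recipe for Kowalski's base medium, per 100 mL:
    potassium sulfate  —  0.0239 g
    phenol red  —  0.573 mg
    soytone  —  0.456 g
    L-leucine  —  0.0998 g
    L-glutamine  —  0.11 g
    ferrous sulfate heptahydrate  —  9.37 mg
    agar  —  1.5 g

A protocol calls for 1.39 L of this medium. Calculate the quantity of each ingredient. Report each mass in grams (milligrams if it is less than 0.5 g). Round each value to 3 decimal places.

Ratio of target to recipe volume: 1390 / 100 = 13.9.
potassium sulfate: 0.0239 g × (1390 mL / 100 mL) = 0.33221 g = 332.210 mg
phenol red: 0.573 mg × (1390 mL / 100 mL) = 7.965 mg
soytone: 0.456 g × (1390 mL / 100 mL) = 6.338 g
L-leucine: 0.0998 g × (1390 mL / 100 mL) = 1.387 g
L-glutamine: 0.11 g × (1390 mL / 100 mL) = 1.529 g
ferrous sulfate heptahydrate: 9.37 mg × (1390 mL / 100 mL) = 130.243 mg
agar: 1.5 g × (1390 mL / 100 mL) = 20.850 g

potassium sulfate 332.210 mg; phenol red 7.965 mg; soytone 6.338 g; L-leucine 1.387 g; L-glutamine 1.529 g; ferrous sulfate heptahydrate 130.243 mg; agar 20.850 g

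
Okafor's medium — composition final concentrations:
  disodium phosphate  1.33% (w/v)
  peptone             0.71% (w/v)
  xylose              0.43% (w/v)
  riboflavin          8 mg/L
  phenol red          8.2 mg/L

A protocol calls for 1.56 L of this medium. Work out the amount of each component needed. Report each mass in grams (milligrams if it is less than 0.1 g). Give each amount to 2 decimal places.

disodium phosphate 20.75 g; peptone 11.08 g; xylose 6.71 g; riboflavin 12.48 mg; phenol red 12.79 mg

Working volume: 1.56 L.
disodium phosphate: 1.33 g per 100 mL × 1560 mL ÷ 100 = 20.75 g
peptone: 0.71% w/v = 7.1 g/L → 7.1 × 1.56 L = 11.08 g
xylose: 0.43 g per 100 mL × 1560 mL ÷ 100 = 6.71 g
riboflavin: 8 mg/L × 1.56 L = 12.48 mg
phenol red: 8.2 mg/L × 1.56 L = 12.79 mg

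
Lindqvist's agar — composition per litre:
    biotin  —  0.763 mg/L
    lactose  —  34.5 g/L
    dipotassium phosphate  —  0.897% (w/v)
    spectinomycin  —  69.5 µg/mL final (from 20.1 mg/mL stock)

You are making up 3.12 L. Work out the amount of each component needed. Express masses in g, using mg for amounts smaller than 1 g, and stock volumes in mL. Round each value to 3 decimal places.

Scale factor relative to 1 L: 3.12.
biotin: 0.763 mg/L × 3.12 L = 2.381 mg
lactose: 34.5 g/L × 3.12 L = 107.640 g
dipotassium phosphate: 0.897% w/v = 8.97 g/L → 8.97 × 3.12 L = 27.986 g
spectinomycin: dilute stock: 69.5 µg/mL × 3120 mL ÷ 20100 µg/mL = 10.788 mL

biotin 2.381 mg; lactose 107.640 g; dipotassium phosphate 27.986 g; spectinomycin 10.788 mL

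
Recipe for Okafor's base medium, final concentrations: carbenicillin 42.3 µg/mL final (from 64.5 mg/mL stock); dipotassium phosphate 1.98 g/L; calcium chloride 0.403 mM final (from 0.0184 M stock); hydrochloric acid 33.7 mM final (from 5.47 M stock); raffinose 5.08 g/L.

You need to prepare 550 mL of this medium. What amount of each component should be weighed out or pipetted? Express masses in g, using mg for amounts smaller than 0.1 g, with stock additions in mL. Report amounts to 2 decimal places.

carbenicillin 0.36 mL; dipotassium phosphate 1.09 g; calcium chloride 12.05 mL; hydrochloric acid 3.39 mL; raffinose 2.79 g

Working volume: 550 mL = 0.55 L.
carbenicillin: dilute stock: 42.3 µg/mL × 550 mL ÷ 64500 µg/mL = 0.36 mL
dipotassium phosphate: 1.98 g/L × 0.55 L = 1.09 g
calcium chloride: V = C2·V2/C1 = 0.403 mM × 550 mL ÷ 18.4 mM = 12.05 mL
hydrochloric acid: V = C2·V2/C1 = 33.7 mM × 550 mL ÷ 5470 mM = 3.39 mL
raffinose: 5.08 g/L × 0.55 L = 2.79 g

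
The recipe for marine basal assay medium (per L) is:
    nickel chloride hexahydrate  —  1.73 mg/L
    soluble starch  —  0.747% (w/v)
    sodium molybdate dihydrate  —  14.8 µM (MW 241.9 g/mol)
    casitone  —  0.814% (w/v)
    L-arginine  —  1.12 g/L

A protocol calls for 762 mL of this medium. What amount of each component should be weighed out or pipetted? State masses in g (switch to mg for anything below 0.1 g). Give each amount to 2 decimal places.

nickel chloride hexahydrate 1.32 mg; soluble starch 5.69 g; sodium molybdate dihydrate 2.73 mg; casitone 6.20 g; L-arginine 0.85 g

Target volume = 762 mL = 0.762 L.
nickel chloride hexahydrate: 1.73 mg/L × 0.762 L = 1.32 mg
soluble starch: 0.747% w/v = 7.47 g/L → 7.47 × 0.762 L = 5.69 g
sodium molybdate dihydrate: 14.8 µmol/L × 241.9 g/mol × 0.762 L ÷ 1000 = 2.73 mg
casitone: 0.814 g per 100 mL × 762 mL ÷ 100 = 6.20 g
L-arginine: 1.12 g/L × 0.762 L = 0.85 g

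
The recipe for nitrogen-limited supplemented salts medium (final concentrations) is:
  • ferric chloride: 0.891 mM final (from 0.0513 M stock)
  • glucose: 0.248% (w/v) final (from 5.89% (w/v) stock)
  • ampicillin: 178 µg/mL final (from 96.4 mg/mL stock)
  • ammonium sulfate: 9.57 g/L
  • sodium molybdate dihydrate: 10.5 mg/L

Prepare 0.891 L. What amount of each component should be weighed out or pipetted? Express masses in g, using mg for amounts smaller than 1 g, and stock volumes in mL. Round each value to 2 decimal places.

Working volume: 0.891 L.
ferric chloride: V = C2·V2/C1 = 0.891 mM × 891 mL ÷ 51.3 mM = 15.48 mL
glucose: dilute stock: 0.248% ÷ 5.89% × 891 mL = 37.52 mL
ampicillin: dilute stock: 178 µg/mL × 891 mL ÷ 96400 µg/mL = 1.65 mL
ammonium sulfate: 9.57 g/L × 0.891 L = 8.53 g
sodium molybdate dihydrate: 10.5 mg/L × 0.891 L = 9.36 mg

ferric chloride 15.48 mL; glucose 37.52 mL; ampicillin 1.65 mL; ammonium sulfate 8.53 g; sodium molybdate dihydrate 9.36 mg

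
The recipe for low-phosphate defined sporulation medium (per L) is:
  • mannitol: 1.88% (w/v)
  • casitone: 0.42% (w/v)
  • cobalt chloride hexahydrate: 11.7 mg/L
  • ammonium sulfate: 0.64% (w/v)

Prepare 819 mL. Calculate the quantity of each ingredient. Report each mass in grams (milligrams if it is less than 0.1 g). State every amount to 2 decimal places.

mannitol 15.40 g; casitone 3.44 g; cobalt chloride hexahydrate 9.58 mg; ammonium sulfate 5.24 g

Working volume: 819 mL = 0.819 L.
mannitol: 1.88% w/v = 18.8 g/L → 18.8 × 0.819 L = 15.40 g
casitone: 0.42 g per 100 mL × 819 mL ÷ 100 = 3.44 g
cobalt chloride hexahydrate: 11.7 mg/L × 0.819 L = 9.58 mg
ammonium sulfate: 0.64 g per 100 mL × 819 mL ÷ 100 = 5.24 g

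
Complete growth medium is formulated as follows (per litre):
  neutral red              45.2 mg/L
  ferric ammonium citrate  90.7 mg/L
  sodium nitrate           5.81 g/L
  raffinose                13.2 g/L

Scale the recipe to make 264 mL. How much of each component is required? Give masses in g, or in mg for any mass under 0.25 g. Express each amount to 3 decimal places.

Target volume = 264 mL = 0.264 L.
neutral red: 45.2 mg/L × 0.264 L = 11.933 mg
ferric ammonium citrate: 90.7 mg/L × 0.264 L = 23.945 mg
sodium nitrate: 5.81 g/L × 0.264 L = 1.534 g
raffinose: 13.2 g/L × 0.264 L = 3.485 g

neutral red 11.933 mg; ferric ammonium citrate 23.945 mg; sodium nitrate 1.534 g; raffinose 3.485 g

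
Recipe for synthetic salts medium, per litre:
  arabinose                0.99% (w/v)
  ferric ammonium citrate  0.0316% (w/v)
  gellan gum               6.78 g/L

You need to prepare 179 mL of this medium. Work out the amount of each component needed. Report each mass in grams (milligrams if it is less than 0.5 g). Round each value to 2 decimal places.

arabinose 1.77 g; ferric ammonium citrate 56.56 mg; gellan gum 1.21 g

Target volume = 179 mL = 0.179 L.
arabinose: 0.99 g per 100 mL × 179 mL ÷ 100 = 1.77 g
ferric ammonium citrate: 0.0316% w/v = 0.316 g/L → 0.316 × 0.179 L = 0.056564 g = 56.56 mg
gellan gum: 6.78 g/L × 0.179 L = 1.21 g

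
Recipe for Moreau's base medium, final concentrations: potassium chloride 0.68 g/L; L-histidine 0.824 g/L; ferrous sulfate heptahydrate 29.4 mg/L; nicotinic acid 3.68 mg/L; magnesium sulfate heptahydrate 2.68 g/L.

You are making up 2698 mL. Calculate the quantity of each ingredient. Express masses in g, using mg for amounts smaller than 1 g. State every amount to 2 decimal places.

potassium chloride 1.83 g; L-histidine 2.22 g; ferrous sulfate heptahydrate 79.32 mg; nicotinic acid 9.93 mg; magnesium sulfate heptahydrate 7.23 g

Target volume = 2698 mL = 2.698 L.
potassium chloride: 0.68 g/L × 2.698 L = 1.83 g
L-histidine: 0.824 g/L × 2.698 L = 2.22 g
ferrous sulfate heptahydrate: 29.4 mg/L × 2.698 L = 79.32 mg
nicotinic acid: 3.68 mg/L × 2.698 L = 9.93 mg
magnesium sulfate heptahydrate: 2.68 g/L × 2.698 L = 7.23 g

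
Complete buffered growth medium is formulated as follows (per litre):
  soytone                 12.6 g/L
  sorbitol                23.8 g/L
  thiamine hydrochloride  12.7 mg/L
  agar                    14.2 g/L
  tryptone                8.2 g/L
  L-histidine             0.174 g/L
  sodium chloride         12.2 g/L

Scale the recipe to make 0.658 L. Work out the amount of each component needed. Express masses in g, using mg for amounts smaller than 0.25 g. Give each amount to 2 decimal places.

soytone 8.29 g; sorbitol 15.66 g; thiamine hydrochloride 8.36 mg; agar 9.34 g; tryptone 5.40 g; L-histidine 114.49 mg; sodium chloride 8.03 g

Scale factor relative to 1 L: 0.658.
soytone: 12.6 g/L × 0.658 L = 8.29 g
sorbitol: 23.8 g/L × 0.658 L = 15.66 g
thiamine hydrochloride: 12.7 mg/L × 0.658 L = 8.36 mg
agar: 14.2 g/L × 0.658 L = 9.34 g
tryptone: 8.2 g/L × 0.658 L = 5.40 g
L-histidine: 0.174 g/L × 0.658 L = 0.114492 g = 114.49 mg
sodium chloride: 12.2 g/L × 0.658 L = 8.03 g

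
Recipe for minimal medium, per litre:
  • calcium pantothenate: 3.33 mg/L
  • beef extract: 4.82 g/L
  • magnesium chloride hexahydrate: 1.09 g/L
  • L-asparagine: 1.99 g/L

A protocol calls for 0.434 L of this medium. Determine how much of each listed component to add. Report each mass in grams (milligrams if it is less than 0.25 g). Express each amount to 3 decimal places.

calcium pantothenate 1.445 mg; beef extract 2.092 g; magnesium chloride hexahydrate 0.473 g; L-asparagine 0.864 g

Working volume: 0.434 L.
calcium pantothenate: 3.33 mg/L × 0.434 L = 1.445 mg
beef extract: 4.82 g/L × 0.434 L = 2.092 g
magnesium chloride hexahydrate: 1.09 g/L × 0.434 L = 0.473 g
L-asparagine: 1.99 g/L × 0.434 L = 0.864 g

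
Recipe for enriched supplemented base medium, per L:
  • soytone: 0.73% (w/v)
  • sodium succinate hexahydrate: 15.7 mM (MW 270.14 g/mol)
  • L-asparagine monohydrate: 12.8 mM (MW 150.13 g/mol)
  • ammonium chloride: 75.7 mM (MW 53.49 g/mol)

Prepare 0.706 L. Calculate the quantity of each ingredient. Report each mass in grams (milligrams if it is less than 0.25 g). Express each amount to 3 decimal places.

soytone 5.154 g; sodium succinate hexahydrate 2.994 g; L-asparagine monohydrate 1.357 g; ammonium chloride 2.859 g

Working volume: 0.706 L.
soytone: 0.73% w/v = 7.3 g/L → 7.3 × 0.706 L = 5.154 g
sodium succinate hexahydrate: 15.7 mmol/L × 270.14 g/mol × 0.706 L ÷ 1000 = 2.994 g
L-asparagine monohydrate: 12.8 mmol/L × 150.13 g/mol × 0.706 L ÷ 1000 = 1.357 g
ammonium chloride: 75.7 mmol/L × 53.49 g/mol × 0.706 L ÷ 1000 = 2.859 g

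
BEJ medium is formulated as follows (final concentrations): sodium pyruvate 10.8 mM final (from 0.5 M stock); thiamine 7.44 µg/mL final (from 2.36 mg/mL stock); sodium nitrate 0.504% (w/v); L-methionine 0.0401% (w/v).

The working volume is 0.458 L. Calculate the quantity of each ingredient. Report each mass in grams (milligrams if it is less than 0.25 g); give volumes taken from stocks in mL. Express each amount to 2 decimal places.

sodium pyruvate 9.89 mL; thiamine 1.44 mL; sodium nitrate 2.31 g; L-methionine 183.66 mg

Scale factor relative to 1 L: 0.458.
sodium pyruvate: dilute stock: 10.8 mM × 458 mL ÷ 500 mM = 9.89 mL
thiamine: C1V1 = C2V2 → 7.44 µg/mL × 458 mL ÷ 2360 µg/mL = 1.44 mL
sodium nitrate: 0.504% w/v = 5.04 g/L → 5.04 × 0.458 L = 2.31 g
L-methionine: 0.0401 g per 100 mL × 458 mL ÷ 100 = 0.183658 g = 183.66 mg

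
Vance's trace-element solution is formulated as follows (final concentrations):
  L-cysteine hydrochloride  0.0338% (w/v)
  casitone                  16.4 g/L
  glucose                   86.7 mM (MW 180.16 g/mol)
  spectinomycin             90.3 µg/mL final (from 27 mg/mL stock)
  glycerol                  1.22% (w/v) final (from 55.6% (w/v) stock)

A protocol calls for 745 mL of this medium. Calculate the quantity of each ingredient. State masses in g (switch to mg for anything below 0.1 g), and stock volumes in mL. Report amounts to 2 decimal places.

Target volume = 745 mL = 0.745 L.
L-cysteine hydrochloride: 0.0338 g per 100 mL × 745 mL ÷ 100 = 0.25 g
casitone: 16.4 g/L × 0.745 L = 12.22 g
glucose: 86.7 mmol/L × 180.16 g/mol × 0.745 L ÷ 1000 = 11.64 g
spectinomycin: dilute stock: 90.3 µg/mL × 745 mL ÷ 27000 µg/mL = 2.49 mL
glycerol: dilute stock: 1.22% ÷ 55.6% × 745 mL = 16.35 mL

L-cysteine hydrochloride 0.25 g; casitone 12.22 g; glucose 11.64 g; spectinomycin 2.49 mL; glycerol 16.35 mL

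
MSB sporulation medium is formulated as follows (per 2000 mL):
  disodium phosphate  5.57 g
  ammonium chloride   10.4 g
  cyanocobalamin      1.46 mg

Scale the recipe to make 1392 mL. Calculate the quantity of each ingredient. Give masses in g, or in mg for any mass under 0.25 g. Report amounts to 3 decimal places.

disodium phosphate 3.877 g; ammonium chloride 7.238 g; cyanocobalamin 1.016 mg

Ratio of target to recipe volume: 1392 / 2000 = 0.696.
disodium phosphate: 5.57 g × (1392 mL / 2000 mL) = 3.877 g
ammonium chloride: 10.4 g × (1392 mL / 2000 mL) = 7.238 g
cyanocobalamin: 1.46 mg × (1392 mL / 2000 mL) = 1.016 mg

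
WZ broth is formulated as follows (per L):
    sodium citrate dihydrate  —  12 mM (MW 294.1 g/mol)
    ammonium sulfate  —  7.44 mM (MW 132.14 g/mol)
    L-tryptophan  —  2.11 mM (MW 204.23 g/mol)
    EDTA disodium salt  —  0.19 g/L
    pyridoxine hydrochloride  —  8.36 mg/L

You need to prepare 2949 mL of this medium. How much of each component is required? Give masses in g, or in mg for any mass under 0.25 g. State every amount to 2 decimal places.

Scale factor relative to 1 L: 2.949.
sodium citrate dihydrate: 12 mmol/L × 294.1 g/mol × 2.949 L ÷ 1000 = 10.41 g
ammonium sulfate: 7.44 mmol/L × 132.14 g/mol × 2.949 L ÷ 1000 = 2.90 g
L-tryptophan: 2.11 mmol/L × 204.23 g/mol × 2.949 L ÷ 1000 = 1.27 g
EDTA disodium salt: 0.19 g/L × 2.949 L = 0.56 g
pyridoxine hydrochloride: 8.36 mg/L × 2.949 L = 24.65 mg

sodium citrate dihydrate 10.41 g; ammonium sulfate 2.90 g; L-tryptophan 1.27 g; EDTA disodium salt 0.56 g; pyridoxine hydrochloride 24.65 mg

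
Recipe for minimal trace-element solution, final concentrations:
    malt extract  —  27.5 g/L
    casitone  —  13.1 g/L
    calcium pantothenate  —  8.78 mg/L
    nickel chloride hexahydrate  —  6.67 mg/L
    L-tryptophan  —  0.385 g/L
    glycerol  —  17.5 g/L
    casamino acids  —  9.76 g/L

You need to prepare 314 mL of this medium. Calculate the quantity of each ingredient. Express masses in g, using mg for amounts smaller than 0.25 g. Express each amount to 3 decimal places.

malt extract 8.635 g; casitone 4.113 g; calcium pantothenate 2.757 mg; nickel chloride hexahydrate 2.094 mg; L-tryptophan 120.890 mg; glycerol 5.495 g; casamino acids 3.065 g

Scale factor relative to 1 L: 0.314.
malt extract: 27.5 g/L × 0.314 L = 8.635 g
casitone: 13.1 g/L × 0.314 L = 4.113 g
calcium pantothenate: 8.78 mg/L × 0.314 L = 2.757 mg
nickel chloride hexahydrate: 6.67 mg/L × 0.314 L = 2.094 mg
L-tryptophan: 0.385 g/L × 0.314 L = 0.12089 g = 120.890 mg
glycerol: 17.5 g/L × 0.314 L = 5.495 g
casamino acids: 9.76 g/L × 0.314 L = 3.065 g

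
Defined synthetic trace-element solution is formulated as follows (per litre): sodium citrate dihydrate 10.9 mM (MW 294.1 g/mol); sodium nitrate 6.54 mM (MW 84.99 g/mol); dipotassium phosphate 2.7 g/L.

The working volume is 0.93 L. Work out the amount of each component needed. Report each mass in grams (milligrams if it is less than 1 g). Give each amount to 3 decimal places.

Working volume: 0.93 L.
sodium citrate dihydrate: 10.9 mmol/L × 294.1 g/mol × 0.93 L ÷ 1000 = 2.981 g
sodium nitrate: 6.54 mmol/L × 84.99 mg/mmol × 0.93 L = 516.926 mg
dipotassium phosphate: 2.7 g/L × 0.93 L = 2.511 g

sodium citrate dihydrate 2.981 g; sodium nitrate 516.926 mg; dipotassium phosphate 2.511 g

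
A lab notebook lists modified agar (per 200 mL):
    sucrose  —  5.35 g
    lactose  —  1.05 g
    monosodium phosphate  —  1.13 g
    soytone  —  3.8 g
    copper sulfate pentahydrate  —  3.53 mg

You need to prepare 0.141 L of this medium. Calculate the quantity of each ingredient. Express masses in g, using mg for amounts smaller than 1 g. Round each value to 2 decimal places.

Ratio of target to recipe volume: 141 / 200 = 0.705.
sucrose: 5.35 g × (141 mL / 200 mL) = 3.77 g
lactose: 1.05 g × (141 mL / 200 mL) = 0.74025 g = 740.25 mg
monosodium phosphate: 1.13 g × (141 mL / 200 mL) = 0.79665 g = 796.65 mg
soytone: 3.8 g × (141 mL / 200 mL) = 2.68 g
copper sulfate pentahydrate: 3.53 mg × (141 mL / 200 mL) = 2.49 mg

sucrose 3.77 g; lactose 740.25 mg; monosodium phosphate 796.65 mg; soytone 2.68 g; copper sulfate pentahydrate 2.49 mg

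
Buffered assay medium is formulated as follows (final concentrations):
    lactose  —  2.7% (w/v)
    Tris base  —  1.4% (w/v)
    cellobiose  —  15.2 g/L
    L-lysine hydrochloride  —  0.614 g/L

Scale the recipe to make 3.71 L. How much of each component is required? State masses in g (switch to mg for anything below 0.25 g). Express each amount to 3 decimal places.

lactose 100.170 g; Tris base 51.940 g; cellobiose 56.392 g; L-lysine hydrochloride 2.278 g

Working volume: 3.71 L.
lactose: 2.7% w/v = 27 g/L → 27 × 3.71 L = 100.170 g
Tris base: 1.4 g per 100 mL × 3710 mL ÷ 100 = 51.940 g
cellobiose: 15.2 g/L × 3.71 L = 56.392 g
L-lysine hydrochloride: 0.614 g/L × 3.71 L = 2.278 g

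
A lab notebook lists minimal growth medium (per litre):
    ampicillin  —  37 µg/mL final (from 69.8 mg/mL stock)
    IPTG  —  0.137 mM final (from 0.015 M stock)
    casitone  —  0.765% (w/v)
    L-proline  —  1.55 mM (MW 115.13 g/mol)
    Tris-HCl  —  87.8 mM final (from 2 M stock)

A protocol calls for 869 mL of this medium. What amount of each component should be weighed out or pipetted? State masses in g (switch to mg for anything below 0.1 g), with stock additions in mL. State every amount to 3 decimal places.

Working volume: 869 mL = 0.869 L.
ampicillin: V = C2·V2/C1 = 37 µg/mL × 869 mL ÷ 69800 µg/mL = 0.461 mL
IPTG: V = C2·V2/C1 = 0.137 mM × 869 mL ÷ 15 mM = 7.937 mL
casitone: 0.765 g per 100 mL × 869 mL ÷ 100 = 6.648 g
L-proline: 1.55 mmol/L × 115.13 g/mol × 0.869 L ÷ 1000 = 0.155 g
Tris-HCl: C1V1 = C2V2 → 87.8 mM × 869 mL ÷ 2000 mM = 38.149 mL

ampicillin 0.461 mL; IPTG 7.937 mL; casitone 6.648 g; L-proline 0.155 g; Tris-HCl 38.149 mL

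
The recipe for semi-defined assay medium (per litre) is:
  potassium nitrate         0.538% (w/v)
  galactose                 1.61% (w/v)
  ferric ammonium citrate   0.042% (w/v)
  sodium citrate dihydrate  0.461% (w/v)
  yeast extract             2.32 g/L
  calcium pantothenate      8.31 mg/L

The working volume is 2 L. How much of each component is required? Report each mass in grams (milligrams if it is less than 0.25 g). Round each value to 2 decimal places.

potassium nitrate 10.76 g; galactose 32.20 g; ferric ammonium citrate 0.84 g; sodium citrate dihydrate 9.22 g; yeast extract 4.64 g; calcium pantothenate 16.62 mg

Scale factor relative to 1 L: 2.
potassium nitrate: 0.538% w/v = 5.38 g/L → 5.38 × 2 L = 10.76 g
galactose: 1.61 g per 100 mL × 2000 mL ÷ 100 = 32.20 g
ferric ammonium citrate: 0.042% w/v = 0.42 g/L → 0.42 × 2 L = 0.84 g
sodium citrate dihydrate: 0.461 g per 100 mL × 2000 mL ÷ 100 = 9.22 g
yeast extract: 2.32 g/L × 2 L = 4.64 g
calcium pantothenate: 8.31 mg/L × 2 L = 16.62 mg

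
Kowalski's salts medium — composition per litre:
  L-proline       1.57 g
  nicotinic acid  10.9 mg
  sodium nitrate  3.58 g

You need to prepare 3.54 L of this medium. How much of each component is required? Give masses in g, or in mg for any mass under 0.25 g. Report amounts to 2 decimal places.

Ratio of target to recipe volume: 3540 / 1000 = 3.54.
L-proline: 1.57 g × (3540 mL / 1000 mL) = 5.56 g
nicotinic acid: 10.9 mg × (3540 mL / 1000 mL) = 38.59 mg
sodium nitrate: 3.58 g × (3540 mL / 1000 mL) = 12.67 g

L-proline 5.56 g; nicotinic acid 38.59 mg; sodium nitrate 12.67 g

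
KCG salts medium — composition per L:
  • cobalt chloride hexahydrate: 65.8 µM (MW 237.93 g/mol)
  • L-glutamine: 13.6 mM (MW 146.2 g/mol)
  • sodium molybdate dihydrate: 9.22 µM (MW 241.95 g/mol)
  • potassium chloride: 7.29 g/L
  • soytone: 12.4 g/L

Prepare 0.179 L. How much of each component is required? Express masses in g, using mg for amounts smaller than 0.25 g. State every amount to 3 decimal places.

Scale factor relative to 1 L: 0.179.
cobalt chloride hexahydrate: 65.8 µmol/L × 237.93 g/mol × 0.179 L ÷ 1000 = 2.802 mg
L-glutamine: 13.6 mmol/L × 146.2 g/mol × 0.179 L ÷ 1000 = 0.356 g
sodium molybdate dihydrate: 9.22 µmol/L × 241.95 g/mol × 0.179 L ÷ 1000 = 0.399 mg
potassium chloride: 7.29 g/L × 0.179 L = 1.305 g
soytone: 12.4 g/L × 0.179 L = 2.220 g

cobalt chloride hexahydrate 2.802 mg; L-glutamine 0.356 g; sodium molybdate dihydrate 0.399 mg; potassium chloride 1.305 g; soytone 2.220 g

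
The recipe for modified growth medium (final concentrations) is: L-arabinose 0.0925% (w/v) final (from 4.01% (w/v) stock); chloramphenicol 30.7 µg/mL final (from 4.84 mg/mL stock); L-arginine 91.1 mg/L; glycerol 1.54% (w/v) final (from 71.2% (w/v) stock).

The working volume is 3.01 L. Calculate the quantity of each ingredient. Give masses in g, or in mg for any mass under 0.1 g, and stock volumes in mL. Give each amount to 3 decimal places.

Working volume: 3.01 L.
L-arabinose: C1V1 = C2V2 → 0.0925% ÷ 4.01% × 3010 mL = 69.433 mL
chloramphenicol: dilute stock: 30.7 µg/mL × 3010 mL ÷ 4840 µg/mL = 19.092 mL
L-arginine: 91.1 mg/L × 3.01 L = 274.211 mg = 0.274 g
glycerol: V = C2·V2/C1 = 1.54% ÷ 71.2% × 3010 mL = 65.104 mL

L-arabinose 69.433 mL; chloramphenicol 19.092 mL; L-arginine 0.274 g; glycerol 65.104 mL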